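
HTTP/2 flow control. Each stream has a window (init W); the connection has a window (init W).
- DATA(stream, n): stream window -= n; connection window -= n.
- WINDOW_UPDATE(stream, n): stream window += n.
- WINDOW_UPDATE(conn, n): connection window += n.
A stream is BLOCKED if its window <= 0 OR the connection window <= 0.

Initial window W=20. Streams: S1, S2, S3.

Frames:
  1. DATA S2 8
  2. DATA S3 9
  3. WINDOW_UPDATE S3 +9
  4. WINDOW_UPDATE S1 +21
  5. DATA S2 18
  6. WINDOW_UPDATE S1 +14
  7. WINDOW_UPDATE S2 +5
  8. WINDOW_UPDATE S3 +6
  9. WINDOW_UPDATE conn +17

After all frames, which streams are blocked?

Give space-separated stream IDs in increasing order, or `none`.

Answer: S2

Derivation:
Op 1: conn=12 S1=20 S2=12 S3=20 blocked=[]
Op 2: conn=3 S1=20 S2=12 S3=11 blocked=[]
Op 3: conn=3 S1=20 S2=12 S3=20 blocked=[]
Op 4: conn=3 S1=41 S2=12 S3=20 blocked=[]
Op 5: conn=-15 S1=41 S2=-6 S3=20 blocked=[1, 2, 3]
Op 6: conn=-15 S1=55 S2=-6 S3=20 blocked=[1, 2, 3]
Op 7: conn=-15 S1=55 S2=-1 S3=20 blocked=[1, 2, 3]
Op 8: conn=-15 S1=55 S2=-1 S3=26 blocked=[1, 2, 3]
Op 9: conn=2 S1=55 S2=-1 S3=26 blocked=[2]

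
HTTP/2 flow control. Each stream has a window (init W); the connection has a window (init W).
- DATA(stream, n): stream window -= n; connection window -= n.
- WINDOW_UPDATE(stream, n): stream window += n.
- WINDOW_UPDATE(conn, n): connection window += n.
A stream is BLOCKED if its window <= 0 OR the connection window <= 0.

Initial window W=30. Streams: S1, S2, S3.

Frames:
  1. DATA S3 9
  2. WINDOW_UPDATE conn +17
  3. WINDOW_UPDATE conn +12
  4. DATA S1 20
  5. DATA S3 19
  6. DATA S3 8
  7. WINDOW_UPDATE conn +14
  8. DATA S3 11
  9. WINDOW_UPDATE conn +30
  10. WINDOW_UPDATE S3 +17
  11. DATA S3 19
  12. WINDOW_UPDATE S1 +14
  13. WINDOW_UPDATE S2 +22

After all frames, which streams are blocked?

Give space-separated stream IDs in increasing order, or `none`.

Answer: S3

Derivation:
Op 1: conn=21 S1=30 S2=30 S3=21 blocked=[]
Op 2: conn=38 S1=30 S2=30 S3=21 blocked=[]
Op 3: conn=50 S1=30 S2=30 S3=21 blocked=[]
Op 4: conn=30 S1=10 S2=30 S3=21 blocked=[]
Op 5: conn=11 S1=10 S2=30 S3=2 blocked=[]
Op 6: conn=3 S1=10 S2=30 S3=-6 blocked=[3]
Op 7: conn=17 S1=10 S2=30 S3=-6 blocked=[3]
Op 8: conn=6 S1=10 S2=30 S3=-17 blocked=[3]
Op 9: conn=36 S1=10 S2=30 S3=-17 blocked=[3]
Op 10: conn=36 S1=10 S2=30 S3=0 blocked=[3]
Op 11: conn=17 S1=10 S2=30 S3=-19 blocked=[3]
Op 12: conn=17 S1=24 S2=30 S3=-19 blocked=[3]
Op 13: conn=17 S1=24 S2=52 S3=-19 blocked=[3]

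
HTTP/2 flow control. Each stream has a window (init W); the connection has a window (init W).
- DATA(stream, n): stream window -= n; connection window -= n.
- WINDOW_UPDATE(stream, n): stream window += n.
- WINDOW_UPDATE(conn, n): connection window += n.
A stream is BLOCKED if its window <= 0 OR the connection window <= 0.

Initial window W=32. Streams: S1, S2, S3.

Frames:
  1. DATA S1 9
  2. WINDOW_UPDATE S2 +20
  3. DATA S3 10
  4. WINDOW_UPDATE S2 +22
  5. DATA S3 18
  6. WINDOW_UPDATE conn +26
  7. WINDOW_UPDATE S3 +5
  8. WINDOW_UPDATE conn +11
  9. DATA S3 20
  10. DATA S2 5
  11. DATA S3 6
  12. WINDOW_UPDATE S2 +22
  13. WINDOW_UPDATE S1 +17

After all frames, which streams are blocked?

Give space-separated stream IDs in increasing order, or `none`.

Op 1: conn=23 S1=23 S2=32 S3=32 blocked=[]
Op 2: conn=23 S1=23 S2=52 S3=32 blocked=[]
Op 3: conn=13 S1=23 S2=52 S3=22 blocked=[]
Op 4: conn=13 S1=23 S2=74 S3=22 blocked=[]
Op 5: conn=-5 S1=23 S2=74 S3=4 blocked=[1, 2, 3]
Op 6: conn=21 S1=23 S2=74 S3=4 blocked=[]
Op 7: conn=21 S1=23 S2=74 S3=9 blocked=[]
Op 8: conn=32 S1=23 S2=74 S3=9 blocked=[]
Op 9: conn=12 S1=23 S2=74 S3=-11 blocked=[3]
Op 10: conn=7 S1=23 S2=69 S3=-11 blocked=[3]
Op 11: conn=1 S1=23 S2=69 S3=-17 blocked=[3]
Op 12: conn=1 S1=23 S2=91 S3=-17 blocked=[3]
Op 13: conn=1 S1=40 S2=91 S3=-17 blocked=[3]

Answer: S3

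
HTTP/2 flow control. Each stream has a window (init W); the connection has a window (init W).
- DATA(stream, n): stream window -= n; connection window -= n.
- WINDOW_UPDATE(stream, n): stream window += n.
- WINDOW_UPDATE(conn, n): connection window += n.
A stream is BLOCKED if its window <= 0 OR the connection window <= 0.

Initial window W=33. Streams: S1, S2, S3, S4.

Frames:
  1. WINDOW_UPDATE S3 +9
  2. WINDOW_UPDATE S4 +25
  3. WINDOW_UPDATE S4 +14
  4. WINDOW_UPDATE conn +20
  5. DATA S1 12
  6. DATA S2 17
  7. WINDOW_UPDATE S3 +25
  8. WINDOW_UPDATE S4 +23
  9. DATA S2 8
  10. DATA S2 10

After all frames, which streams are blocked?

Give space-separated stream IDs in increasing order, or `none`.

Op 1: conn=33 S1=33 S2=33 S3=42 S4=33 blocked=[]
Op 2: conn=33 S1=33 S2=33 S3=42 S4=58 blocked=[]
Op 3: conn=33 S1=33 S2=33 S3=42 S4=72 blocked=[]
Op 4: conn=53 S1=33 S2=33 S3=42 S4=72 blocked=[]
Op 5: conn=41 S1=21 S2=33 S3=42 S4=72 blocked=[]
Op 6: conn=24 S1=21 S2=16 S3=42 S4=72 blocked=[]
Op 7: conn=24 S1=21 S2=16 S3=67 S4=72 blocked=[]
Op 8: conn=24 S1=21 S2=16 S3=67 S4=95 blocked=[]
Op 9: conn=16 S1=21 S2=8 S3=67 S4=95 blocked=[]
Op 10: conn=6 S1=21 S2=-2 S3=67 S4=95 blocked=[2]

Answer: S2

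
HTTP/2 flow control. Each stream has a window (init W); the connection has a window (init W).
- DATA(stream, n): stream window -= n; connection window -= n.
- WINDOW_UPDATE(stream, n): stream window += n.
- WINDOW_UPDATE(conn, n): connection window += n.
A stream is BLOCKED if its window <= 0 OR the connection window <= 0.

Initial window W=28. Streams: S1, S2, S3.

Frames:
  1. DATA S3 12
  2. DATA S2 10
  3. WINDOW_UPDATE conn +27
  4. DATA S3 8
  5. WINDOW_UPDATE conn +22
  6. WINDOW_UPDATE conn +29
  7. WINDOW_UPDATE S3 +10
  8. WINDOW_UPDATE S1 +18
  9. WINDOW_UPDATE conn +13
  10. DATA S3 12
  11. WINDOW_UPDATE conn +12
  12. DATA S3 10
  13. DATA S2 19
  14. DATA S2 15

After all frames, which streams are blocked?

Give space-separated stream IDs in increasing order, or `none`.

Answer: S2 S3

Derivation:
Op 1: conn=16 S1=28 S2=28 S3=16 blocked=[]
Op 2: conn=6 S1=28 S2=18 S3=16 blocked=[]
Op 3: conn=33 S1=28 S2=18 S3=16 blocked=[]
Op 4: conn=25 S1=28 S2=18 S3=8 blocked=[]
Op 5: conn=47 S1=28 S2=18 S3=8 blocked=[]
Op 6: conn=76 S1=28 S2=18 S3=8 blocked=[]
Op 7: conn=76 S1=28 S2=18 S3=18 blocked=[]
Op 8: conn=76 S1=46 S2=18 S3=18 blocked=[]
Op 9: conn=89 S1=46 S2=18 S3=18 blocked=[]
Op 10: conn=77 S1=46 S2=18 S3=6 blocked=[]
Op 11: conn=89 S1=46 S2=18 S3=6 blocked=[]
Op 12: conn=79 S1=46 S2=18 S3=-4 blocked=[3]
Op 13: conn=60 S1=46 S2=-1 S3=-4 blocked=[2, 3]
Op 14: conn=45 S1=46 S2=-16 S3=-4 blocked=[2, 3]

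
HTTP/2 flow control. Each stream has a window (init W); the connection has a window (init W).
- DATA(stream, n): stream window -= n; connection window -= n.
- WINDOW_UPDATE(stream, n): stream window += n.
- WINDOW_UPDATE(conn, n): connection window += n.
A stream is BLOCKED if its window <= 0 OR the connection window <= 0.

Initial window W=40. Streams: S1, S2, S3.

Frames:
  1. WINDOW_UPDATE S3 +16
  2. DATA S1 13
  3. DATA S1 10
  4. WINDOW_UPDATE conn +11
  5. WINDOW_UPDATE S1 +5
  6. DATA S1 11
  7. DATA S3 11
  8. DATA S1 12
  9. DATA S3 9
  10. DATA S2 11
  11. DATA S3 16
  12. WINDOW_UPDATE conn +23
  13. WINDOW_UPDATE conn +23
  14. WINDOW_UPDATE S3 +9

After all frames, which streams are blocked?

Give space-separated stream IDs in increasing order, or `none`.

Answer: S1

Derivation:
Op 1: conn=40 S1=40 S2=40 S3=56 blocked=[]
Op 2: conn=27 S1=27 S2=40 S3=56 blocked=[]
Op 3: conn=17 S1=17 S2=40 S3=56 blocked=[]
Op 4: conn=28 S1=17 S2=40 S3=56 blocked=[]
Op 5: conn=28 S1=22 S2=40 S3=56 blocked=[]
Op 6: conn=17 S1=11 S2=40 S3=56 blocked=[]
Op 7: conn=6 S1=11 S2=40 S3=45 blocked=[]
Op 8: conn=-6 S1=-1 S2=40 S3=45 blocked=[1, 2, 3]
Op 9: conn=-15 S1=-1 S2=40 S3=36 blocked=[1, 2, 3]
Op 10: conn=-26 S1=-1 S2=29 S3=36 blocked=[1, 2, 3]
Op 11: conn=-42 S1=-1 S2=29 S3=20 blocked=[1, 2, 3]
Op 12: conn=-19 S1=-1 S2=29 S3=20 blocked=[1, 2, 3]
Op 13: conn=4 S1=-1 S2=29 S3=20 blocked=[1]
Op 14: conn=4 S1=-1 S2=29 S3=29 blocked=[1]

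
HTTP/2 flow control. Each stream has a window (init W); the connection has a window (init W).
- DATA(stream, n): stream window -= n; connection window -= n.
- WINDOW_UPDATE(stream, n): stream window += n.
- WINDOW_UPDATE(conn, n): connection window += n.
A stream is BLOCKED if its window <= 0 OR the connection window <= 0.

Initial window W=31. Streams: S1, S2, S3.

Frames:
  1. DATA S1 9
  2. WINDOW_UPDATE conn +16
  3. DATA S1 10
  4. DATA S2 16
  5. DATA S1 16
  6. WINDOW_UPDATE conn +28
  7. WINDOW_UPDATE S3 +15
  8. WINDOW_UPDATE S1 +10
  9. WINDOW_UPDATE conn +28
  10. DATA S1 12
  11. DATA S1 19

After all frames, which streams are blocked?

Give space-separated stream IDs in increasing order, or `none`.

Answer: S1

Derivation:
Op 1: conn=22 S1=22 S2=31 S3=31 blocked=[]
Op 2: conn=38 S1=22 S2=31 S3=31 blocked=[]
Op 3: conn=28 S1=12 S2=31 S3=31 blocked=[]
Op 4: conn=12 S1=12 S2=15 S3=31 blocked=[]
Op 5: conn=-4 S1=-4 S2=15 S3=31 blocked=[1, 2, 3]
Op 6: conn=24 S1=-4 S2=15 S3=31 blocked=[1]
Op 7: conn=24 S1=-4 S2=15 S3=46 blocked=[1]
Op 8: conn=24 S1=6 S2=15 S3=46 blocked=[]
Op 9: conn=52 S1=6 S2=15 S3=46 blocked=[]
Op 10: conn=40 S1=-6 S2=15 S3=46 blocked=[1]
Op 11: conn=21 S1=-25 S2=15 S3=46 blocked=[1]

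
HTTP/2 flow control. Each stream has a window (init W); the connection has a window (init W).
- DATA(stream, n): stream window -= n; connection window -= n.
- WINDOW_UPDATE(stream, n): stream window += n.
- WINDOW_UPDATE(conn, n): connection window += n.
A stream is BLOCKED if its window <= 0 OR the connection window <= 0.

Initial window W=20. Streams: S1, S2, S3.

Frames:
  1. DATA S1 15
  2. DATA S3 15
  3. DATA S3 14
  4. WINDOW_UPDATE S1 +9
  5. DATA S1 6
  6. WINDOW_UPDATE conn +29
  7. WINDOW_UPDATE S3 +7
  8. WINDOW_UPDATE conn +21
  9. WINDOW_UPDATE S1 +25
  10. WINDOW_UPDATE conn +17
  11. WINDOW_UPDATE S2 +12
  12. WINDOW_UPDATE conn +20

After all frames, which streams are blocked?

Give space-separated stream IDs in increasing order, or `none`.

Op 1: conn=5 S1=5 S2=20 S3=20 blocked=[]
Op 2: conn=-10 S1=5 S2=20 S3=5 blocked=[1, 2, 3]
Op 3: conn=-24 S1=5 S2=20 S3=-9 blocked=[1, 2, 3]
Op 4: conn=-24 S1=14 S2=20 S3=-9 blocked=[1, 2, 3]
Op 5: conn=-30 S1=8 S2=20 S3=-9 blocked=[1, 2, 3]
Op 6: conn=-1 S1=8 S2=20 S3=-9 blocked=[1, 2, 3]
Op 7: conn=-1 S1=8 S2=20 S3=-2 blocked=[1, 2, 3]
Op 8: conn=20 S1=8 S2=20 S3=-2 blocked=[3]
Op 9: conn=20 S1=33 S2=20 S3=-2 blocked=[3]
Op 10: conn=37 S1=33 S2=20 S3=-2 blocked=[3]
Op 11: conn=37 S1=33 S2=32 S3=-2 blocked=[3]
Op 12: conn=57 S1=33 S2=32 S3=-2 blocked=[3]

Answer: S3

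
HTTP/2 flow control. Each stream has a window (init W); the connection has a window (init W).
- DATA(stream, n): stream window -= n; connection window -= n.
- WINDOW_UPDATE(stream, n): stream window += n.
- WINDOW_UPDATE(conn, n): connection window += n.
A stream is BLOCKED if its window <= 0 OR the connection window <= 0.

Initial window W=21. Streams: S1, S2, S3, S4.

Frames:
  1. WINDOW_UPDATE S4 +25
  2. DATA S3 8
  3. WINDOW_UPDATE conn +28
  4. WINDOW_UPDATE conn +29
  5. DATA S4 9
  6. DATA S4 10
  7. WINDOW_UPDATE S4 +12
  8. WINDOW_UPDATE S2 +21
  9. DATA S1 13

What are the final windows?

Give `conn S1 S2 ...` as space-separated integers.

Answer: 38 8 42 13 39

Derivation:
Op 1: conn=21 S1=21 S2=21 S3=21 S4=46 blocked=[]
Op 2: conn=13 S1=21 S2=21 S3=13 S4=46 blocked=[]
Op 3: conn=41 S1=21 S2=21 S3=13 S4=46 blocked=[]
Op 4: conn=70 S1=21 S2=21 S3=13 S4=46 blocked=[]
Op 5: conn=61 S1=21 S2=21 S3=13 S4=37 blocked=[]
Op 6: conn=51 S1=21 S2=21 S3=13 S4=27 blocked=[]
Op 7: conn=51 S1=21 S2=21 S3=13 S4=39 blocked=[]
Op 8: conn=51 S1=21 S2=42 S3=13 S4=39 blocked=[]
Op 9: conn=38 S1=8 S2=42 S3=13 S4=39 blocked=[]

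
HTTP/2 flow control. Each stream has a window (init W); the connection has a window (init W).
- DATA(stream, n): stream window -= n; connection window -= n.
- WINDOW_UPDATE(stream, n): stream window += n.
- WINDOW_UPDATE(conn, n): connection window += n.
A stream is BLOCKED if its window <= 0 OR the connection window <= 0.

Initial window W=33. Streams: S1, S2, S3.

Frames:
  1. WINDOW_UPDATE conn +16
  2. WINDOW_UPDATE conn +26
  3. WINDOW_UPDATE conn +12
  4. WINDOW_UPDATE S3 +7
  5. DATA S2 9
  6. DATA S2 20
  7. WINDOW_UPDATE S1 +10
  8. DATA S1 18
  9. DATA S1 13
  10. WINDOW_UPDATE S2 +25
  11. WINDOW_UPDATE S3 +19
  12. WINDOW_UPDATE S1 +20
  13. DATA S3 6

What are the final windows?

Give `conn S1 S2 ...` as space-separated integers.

Op 1: conn=49 S1=33 S2=33 S3=33 blocked=[]
Op 2: conn=75 S1=33 S2=33 S3=33 blocked=[]
Op 3: conn=87 S1=33 S2=33 S3=33 blocked=[]
Op 4: conn=87 S1=33 S2=33 S3=40 blocked=[]
Op 5: conn=78 S1=33 S2=24 S3=40 blocked=[]
Op 6: conn=58 S1=33 S2=4 S3=40 blocked=[]
Op 7: conn=58 S1=43 S2=4 S3=40 blocked=[]
Op 8: conn=40 S1=25 S2=4 S3=40 blocked=[]
Op 9: conn=27 S1=12 S2=4 S3=40 blocked=[]
Op 10: conn=27 S1=12 S2=29 S3=40 blocked=[]
Op 11: conn=27 S1=12 S2=29 S3=59 blocked=[]
Op 12: conn=27 S1=32 S2=29 S3=59 blocked=[]
Op 13: conn=21 S1=32 S2=29 S3=53 blocked=[]

Answer: 21 32 29 53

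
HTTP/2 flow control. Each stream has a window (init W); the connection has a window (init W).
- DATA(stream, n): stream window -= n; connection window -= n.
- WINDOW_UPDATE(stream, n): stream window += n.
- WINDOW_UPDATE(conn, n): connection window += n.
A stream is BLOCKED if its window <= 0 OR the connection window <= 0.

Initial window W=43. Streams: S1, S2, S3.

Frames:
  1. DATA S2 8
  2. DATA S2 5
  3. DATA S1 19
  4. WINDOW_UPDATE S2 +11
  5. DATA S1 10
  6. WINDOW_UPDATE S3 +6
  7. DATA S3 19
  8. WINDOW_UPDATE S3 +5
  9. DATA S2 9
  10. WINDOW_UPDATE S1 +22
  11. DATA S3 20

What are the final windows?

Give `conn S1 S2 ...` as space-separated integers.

Answer: -47 36 32 15

Derivation:
Op 1: conn=35 S1=43 S2=35 S3=43 blocked=[]
Op 2: conn=30 S1=43 S2=30 S3=43 blocked=[]
Op 3: conn=11 S1=24 S2=30 S3=43 blocked=[]
Op 4: conn=11 S1=24 S2=41 S3=43 blocked=[]
Op 5: conn=1 S1=14 S2=41 S3=43 blocked=[]
Op 6: conn=1 S1=14 S2=41 S3=49 blocked=[]
Op 7: conn=-18 S1=14 S2=41 S3=30 blocked=[1, 2, 3]
Op 8: conn=-18 S1=14 S2=41 S3=35 blocked=[1, 2, 3]
Op 9: conn=-27 S1=14 S2=32 S3=35 blocked=[1, 2, 3]
Op 10: conn=-27 S1=36 S2=32 S3=35 blocked=[1, 2, 3]
Op 11: conn=-47 S1=36 S2=32 S3=15 blocked=[1, 2, 3]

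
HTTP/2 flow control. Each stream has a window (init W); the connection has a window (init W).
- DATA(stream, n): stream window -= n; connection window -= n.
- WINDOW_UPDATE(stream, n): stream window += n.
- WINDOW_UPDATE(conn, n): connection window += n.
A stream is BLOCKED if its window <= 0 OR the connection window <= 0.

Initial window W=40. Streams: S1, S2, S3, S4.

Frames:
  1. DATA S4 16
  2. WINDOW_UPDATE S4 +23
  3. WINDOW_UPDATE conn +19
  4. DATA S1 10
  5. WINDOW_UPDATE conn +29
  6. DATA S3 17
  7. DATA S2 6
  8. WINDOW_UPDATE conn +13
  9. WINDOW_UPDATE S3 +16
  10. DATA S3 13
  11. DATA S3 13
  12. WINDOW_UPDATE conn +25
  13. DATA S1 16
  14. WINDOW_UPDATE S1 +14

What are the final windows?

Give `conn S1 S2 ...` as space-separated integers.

Answer: 35 28 34 13 47

Derivation:
Op 1: conn=24 S1=40 S2=40 S3=40 S4=24 blocked=[]
Op 2: conn=24 S1=40 S2=40 S3=40 S4=47 blocked=[]
Op 3: conn=43 S1=40 S2=40 S3=40 S4=47 blocked=[]
Op 4: conn=33 S1=30 S2=40 S3=40 S4=47 blocked=[]
Op 5: conn=62 S1=30 S2=40 S3=40 S4=47 blocked=[]
Op 6: conn=45 S1=30 S2=40 S3=23 S4=47 blocked=[]
Op 7: conn=39 S1=30 S2=34 S3=23 S4=47 blocked=[]
Op 8: conn=52 S1=30 S2=34 S3=23 S4=47 blocked=[]
Op 9: conn=52 S1=30 S2=34 S3=39 S4=47 blocked=[]
Op 10: conn=39 S1=30 S2=34 S3=26 S4=47 blocked=[]
Op 11: conn=26 S1=30 S2=34 S3=13 S4=47 blocked=[]
Op 12: conn=51 S1=30 S2=34 S3=13 S4=47 blocked=[]
Op 13: conn=35 S1=14 S2=34 S3=13 S4=47 blocked=[]
Op 14: conn=35 S1=28 S2=34 S3=13 S4=47 blocked=[]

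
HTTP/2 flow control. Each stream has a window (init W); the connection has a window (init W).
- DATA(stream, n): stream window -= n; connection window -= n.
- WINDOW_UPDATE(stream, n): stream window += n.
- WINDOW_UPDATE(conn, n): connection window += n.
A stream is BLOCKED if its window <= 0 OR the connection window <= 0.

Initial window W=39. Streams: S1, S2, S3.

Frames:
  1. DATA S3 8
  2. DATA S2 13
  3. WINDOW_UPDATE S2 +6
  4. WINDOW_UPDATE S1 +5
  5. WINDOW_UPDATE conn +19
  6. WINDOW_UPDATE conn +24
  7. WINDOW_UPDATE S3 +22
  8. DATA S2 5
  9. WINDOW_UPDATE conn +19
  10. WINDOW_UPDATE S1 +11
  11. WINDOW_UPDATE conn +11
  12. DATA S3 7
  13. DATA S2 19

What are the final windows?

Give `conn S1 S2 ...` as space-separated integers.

Op 1: conn=31 S1=39 S2=39 S3=31 blocked=[]
Op 2: conn=18 S1=39 S2=26 S3=31 blocked=[]
Op 3: conn=18 S1=39 S2=32 S3=31 blocked=[]
Op 4: conn=18 S1=44 S2=32 S3=31 blocked=[]
Op 5: conn=37 S1=44 S2=32 S3=31 blocked=[]
Op 6: conn=61 S1=44 S2=32 S3=31 blocked=[]
Op 7: conn=61 S1=44 S2=32 S3=53 blocked=[]
Op 8: conn=56 S1=44 S2=27 S3=53 blocked=[]
Op 9: conn=75 S1=44 S2=27 S3=53 blocked=[]
Op 10: conn=75 S1=55 S2=27 S3=53 blocked=[]
Op 11: conn=86 S1=55 S2=27 S3=53 blocked=[]
Op 12: conn=79 S1=55 S2=27 S3=46 blocked=[]
Op 13: conn=60 S1=55 S2=8 S3=46 blocked=[]

Answer: 60 55 8 46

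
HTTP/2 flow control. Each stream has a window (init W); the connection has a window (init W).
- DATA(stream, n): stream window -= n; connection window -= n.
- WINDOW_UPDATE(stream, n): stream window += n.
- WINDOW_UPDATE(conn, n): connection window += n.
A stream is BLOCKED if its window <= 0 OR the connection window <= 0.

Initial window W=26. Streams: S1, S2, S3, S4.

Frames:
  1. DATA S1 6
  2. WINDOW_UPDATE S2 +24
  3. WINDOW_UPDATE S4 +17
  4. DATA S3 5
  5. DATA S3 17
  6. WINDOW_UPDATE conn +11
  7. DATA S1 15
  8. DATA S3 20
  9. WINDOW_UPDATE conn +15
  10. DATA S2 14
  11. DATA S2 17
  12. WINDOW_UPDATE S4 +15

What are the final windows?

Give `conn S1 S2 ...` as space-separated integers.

Op 1: conn=20 S1=20 S2=26 S3=26 S4=26 blocked=[]
Op 2: conn=20 S1=20 S2=50 S3=26 S4=26 blocked=[]
Op 3: conn=20 S1=20 S2=50 S3=26 S4=43 blocked=[]
Op 4: conn=15 S1=20 S2=50 S3=21 S4=43 blocked=[]
Op 5: conn=-2 S1=20 S2=50 S3=4 S4=43 blocked=[1, 2, 3, 4]
Op 6: conn=9 S1=20 S2=50 S3=4 S4=43 blocked=[]
Op 7: conn=-6 S1=5 S2=50 S3=4 S4=43 blocked=[1, 2, 3, 4]
Op 8: conn=-26 S1=5 S2=50 S3=-16 S4=43 blocked=[1, 2, 3, 4]
Op 9: conn=-11 S1=5 S2=50 S3=-16 S4=43 blocked=[1, 2, 3, 4]
Op 10: conn=-25 S1=5 S2=36 S3=-16 S4=43 blocked=[1, 2, 3, 4]
Op 11: conn=-42 S1=5 S2=19 S3=-16 S4=43 blocked=[1, 2, 3, 4]
Op 12: conn=-42 S1=5 S2=19 S3=-16 S4=58 blocked=[1, 2, 3, 4]

Answer: -42 5 19 -16 58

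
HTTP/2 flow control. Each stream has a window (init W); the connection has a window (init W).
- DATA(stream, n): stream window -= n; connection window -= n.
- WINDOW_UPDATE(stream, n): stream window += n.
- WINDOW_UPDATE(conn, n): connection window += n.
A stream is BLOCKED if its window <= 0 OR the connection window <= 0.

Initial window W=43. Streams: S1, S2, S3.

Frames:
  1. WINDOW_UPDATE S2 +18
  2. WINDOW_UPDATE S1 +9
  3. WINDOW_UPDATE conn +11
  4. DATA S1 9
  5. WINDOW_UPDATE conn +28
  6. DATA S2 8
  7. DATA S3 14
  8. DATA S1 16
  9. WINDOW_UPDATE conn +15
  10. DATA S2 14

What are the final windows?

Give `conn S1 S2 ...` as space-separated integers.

Op 1: conn=43 S1=43 S2=61 S3=43 blocked=[]
Op 2: conn=43 S1=52 S2=61 S3=43 blocked=[]
Op 3: conn=54 S1=52 S2=61 S3=43 blocked=[]
Op 4: conn=45 S1=43 S2=61 S3=43 blocked=[]
Op 5: conn=73 S1=43 S2=61 S3=43 blocked=[]
Op 6: conn=65 S1=43 S2=53 S3=43 blocked=[]
Op 7: conn=51 S1=43 S2=53 S3=29 blocked=[]
Op 8: conn=35 S1=27 S2=53 S3=29 blocked=[]
Op 9: conn=50 S1=27 S2=53 S3=29 blocked=[]
Op 10: conn=36 S1=27 S2=39 S3=29 blocked=[]

Answer: 36 27 39 29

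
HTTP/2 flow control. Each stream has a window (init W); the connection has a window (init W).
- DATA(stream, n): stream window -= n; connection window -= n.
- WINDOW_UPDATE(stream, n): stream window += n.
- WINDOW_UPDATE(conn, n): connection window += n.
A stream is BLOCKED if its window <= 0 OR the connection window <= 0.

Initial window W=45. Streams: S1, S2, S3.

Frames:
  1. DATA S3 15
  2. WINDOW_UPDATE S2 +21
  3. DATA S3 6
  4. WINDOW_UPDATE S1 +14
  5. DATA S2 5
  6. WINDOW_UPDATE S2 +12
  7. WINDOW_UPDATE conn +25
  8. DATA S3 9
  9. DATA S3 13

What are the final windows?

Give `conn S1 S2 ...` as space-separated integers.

Answer: 22 59 73 2

Derivation:
Op 1: conn=30 S1=45 S2=45 S3=30 blocked=[]
Op 2: conn=30 S1=45 S2=66 S3=30 blocked=[]
Op 3: conn=24 S1=45 S2=66 S3=24 blocked=[]
Op 4: conn=24 S1=59 S2=66 S3=24 blocked=[]
Op 5: conn=19 S1=59 S2=61 S3=24 blocked=[]
Op 6: conn=19 S1=59 S2=73 S3=24 blocked=[]
Op 7: conn=44 S1=59 S2=73 S3=24 blocked=[]
Op 8: conn=35 S1=59 S2=73 S3=15 blocked=[]
Op 9: conn=22 S1=59 S2=73 S3=2 blocked=[]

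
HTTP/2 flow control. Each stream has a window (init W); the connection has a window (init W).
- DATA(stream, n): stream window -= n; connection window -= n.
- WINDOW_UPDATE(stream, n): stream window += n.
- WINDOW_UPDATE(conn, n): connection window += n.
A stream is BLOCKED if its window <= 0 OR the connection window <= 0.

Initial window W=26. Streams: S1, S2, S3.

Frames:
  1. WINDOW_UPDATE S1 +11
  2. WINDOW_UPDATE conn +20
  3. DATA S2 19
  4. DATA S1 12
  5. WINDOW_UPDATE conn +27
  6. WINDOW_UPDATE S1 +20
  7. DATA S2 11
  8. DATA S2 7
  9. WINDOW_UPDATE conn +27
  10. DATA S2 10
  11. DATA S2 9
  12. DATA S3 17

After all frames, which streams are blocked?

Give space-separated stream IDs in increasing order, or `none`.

Op 1: conn=26 S1=37 S2=26 S3=26 blocked=[]
Op 2: conn=46 S1=37 S2=26 S3=26 blocked=[]
Op 3: conn=27 S1=37 S2=7 S3=26 blocked=[]
Op 4: conn=15 S1=25 S2=7 S3=26 blocked=[]
Op 5: conn=42 S1=25 S2=7 S3=26 blocked=[]
Op 6: conn=42 S1=45 S2=7 S3=26 blocked=[]
Op 7: conn=31 S1=45 S2=-4 S3=26 blocked=[2]
Op 8: conn=24 S1=45 S2=-11 S3=26 blocked=[2]
Op 9: conn=51 S1=45 S2=-11 S3=26 blocked=[2]
Op 10: conn=41 S1=45 S2=-21 S3=26 blocked=[2]
Op 11: conn=32 S1=45 S2=-30 S3=26 blocked=[2]
Op 12: conn=15 S1=45 S2=-30 S3=9 blocked=[2]

Answer: S2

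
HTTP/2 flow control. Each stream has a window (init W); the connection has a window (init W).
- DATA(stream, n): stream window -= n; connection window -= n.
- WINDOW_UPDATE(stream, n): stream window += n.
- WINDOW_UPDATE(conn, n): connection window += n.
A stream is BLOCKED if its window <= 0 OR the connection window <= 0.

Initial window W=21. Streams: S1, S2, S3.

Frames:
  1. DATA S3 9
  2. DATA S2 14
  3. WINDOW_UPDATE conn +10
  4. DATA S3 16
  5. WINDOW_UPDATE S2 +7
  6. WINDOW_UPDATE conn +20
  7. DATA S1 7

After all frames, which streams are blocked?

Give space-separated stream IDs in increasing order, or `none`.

Op 1: conn=12 S1=21 S2=21 S3=12 blocked=[]
Op 2: conn=-2 S1=21 S2=7 S3=12 blocked=[1, 2, 3]
Op 3: conn=8 S1=21 S2=7 S3=12 blocked=[]
Op 4: conn=-8 S1=21 S2=7 S3=-4 blocked=[1, 2, 3]
Op 5: conn=-8 S1=21 S2=14 S3=-4 blocked=[1, 2, 3]
Op 6: conn=12 S1=21 S2=14 S3=-4 blocked=[3]
Op 7: conn=5 S1=14 S2=14 S3=-4 blocked=[3]

Answer: S3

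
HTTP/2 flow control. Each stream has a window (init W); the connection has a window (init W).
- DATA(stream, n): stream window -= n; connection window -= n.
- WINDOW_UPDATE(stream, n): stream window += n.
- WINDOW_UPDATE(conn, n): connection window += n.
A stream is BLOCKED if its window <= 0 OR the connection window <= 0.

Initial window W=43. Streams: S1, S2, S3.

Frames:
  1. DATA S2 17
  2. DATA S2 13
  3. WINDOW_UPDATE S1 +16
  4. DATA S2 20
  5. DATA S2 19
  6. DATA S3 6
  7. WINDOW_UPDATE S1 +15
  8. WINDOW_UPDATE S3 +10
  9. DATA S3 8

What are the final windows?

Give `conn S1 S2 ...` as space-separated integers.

Answer: -40 74 -26 39

Derivation:
Op 1: conn=26 S1=43 S2=26 S3=43 blocked=[]
Op 2: conn=13 S1=43 S2=13 S3=43 blocked=[]
Op 3: conn=13 S1=59 S2=13 S3=43 blocked=[]
Op 4: conn=-7 S1=59 S2=-7 S3=43 blocked=[1, 2, 3]
Op 5: conn=-26 S1=59 S2=-26 S3=43 blocked=[1, 2, 3]
Op 6: conn=-32 S1=59 S2=-26 S3=37 blocked=[1, 2, 3]
Op 7: conn=-32 S1=74 S2=-26 S3=37 blocked=[1, 2, 3]
Op 8: conn=-32 S1=74 S2=-26 S3=47 blocked=[1, 2, 3]
Op 9: conn=-40 S1=74 S2=-26 S3=39 blocked=[1, 2, 3]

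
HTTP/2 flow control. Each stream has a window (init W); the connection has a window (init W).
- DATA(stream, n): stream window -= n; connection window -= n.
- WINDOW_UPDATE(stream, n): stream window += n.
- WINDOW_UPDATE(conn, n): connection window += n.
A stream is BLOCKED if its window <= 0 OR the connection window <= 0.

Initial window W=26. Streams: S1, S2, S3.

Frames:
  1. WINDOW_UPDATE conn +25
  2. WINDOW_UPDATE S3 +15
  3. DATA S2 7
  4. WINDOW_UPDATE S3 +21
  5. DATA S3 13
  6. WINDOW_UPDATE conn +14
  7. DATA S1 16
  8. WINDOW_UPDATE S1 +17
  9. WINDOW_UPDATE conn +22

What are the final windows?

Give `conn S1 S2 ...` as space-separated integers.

Answer: 51 27 19 49

Derivation:
Op 1: conn=51 S1=26 S2=26 S3=26 blocked=[]
Op 2: conn=51 S1=26 S2=26 S3=41 blocked=[]
Op 3: conn=44 S1=26 S2=19 S3=41 blocked=[]
Op 4: conn=44 S1=26 S2=19 S3=62 blocked=[]
Op 5: conn=31 S1=26 S2=19 S3=49 blocked=[]
Op 6: conn=45 S1=26 S2=19 S3=49 blocked=[]
Op 7: conn=29 S1=10 S2=19 S3=49 blocked=[]
Op 8: conn=29 S1=27 S2=19 S3=49 blocked=[]
Op 9: conn=51 S1=27 S2=19 S3=49 blocked=[]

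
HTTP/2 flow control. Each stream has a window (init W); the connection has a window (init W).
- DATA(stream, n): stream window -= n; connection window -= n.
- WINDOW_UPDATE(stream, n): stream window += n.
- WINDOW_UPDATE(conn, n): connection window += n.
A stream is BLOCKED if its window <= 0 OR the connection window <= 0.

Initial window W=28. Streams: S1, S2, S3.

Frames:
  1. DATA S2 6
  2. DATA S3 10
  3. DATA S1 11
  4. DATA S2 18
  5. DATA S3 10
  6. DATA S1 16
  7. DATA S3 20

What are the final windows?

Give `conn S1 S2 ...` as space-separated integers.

Answer: -63 1 4 -12

Derivation:
Op 1: conn=22 S1=28 S2=22 S3=28 blocked=[]
Op 2: conn=12 S1=28 S2=22 S3=18 blocked=[]
Op 3: conn=1 S1=17 S2=22 S3=18 blocked=[]
Op 4: conn=-17 S1=17 S2=4 S3=18 blocked=[1, 2, 3]
Op 5: conn=-27 S1=17 S2=4 S3=8 blocked=[1, 2, 3]
Op 6: conn=-43 S1=1 S2=4 S3=8 blocked=[1, 2, 3]
Op 7: conn=-63 S1=1 S2=4 S3=-12 blocked=[1, 2, 3]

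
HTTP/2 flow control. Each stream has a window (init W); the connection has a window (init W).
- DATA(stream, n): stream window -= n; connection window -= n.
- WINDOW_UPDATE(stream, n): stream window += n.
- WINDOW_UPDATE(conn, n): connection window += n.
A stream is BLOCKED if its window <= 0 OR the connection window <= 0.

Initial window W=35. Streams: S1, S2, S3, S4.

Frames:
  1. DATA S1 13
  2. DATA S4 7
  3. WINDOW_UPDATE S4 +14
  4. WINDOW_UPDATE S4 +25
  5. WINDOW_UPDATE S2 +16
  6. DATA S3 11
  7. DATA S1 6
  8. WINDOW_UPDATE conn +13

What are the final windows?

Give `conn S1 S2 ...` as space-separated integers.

Op 1: conn=22 S1=22 S2=35 S3=35 S4=35 blocked=[]
Op 2: conn=15 S1=22 S2=35 S3=35 S4=28 blocked=[]
Op 3: conn=15 S1=22 S2=35 S3=35 S4=42 blocked=[]
Op 4: conn=15 S1=22 S2=35 S3=35 S4=67 blocked=[]
Op 5: conn=15 S1=22 S2=51 S3=35 S4=67 blocked=[]
Op 6: conn=4 S1=22 S2=51 S3=24 S4=67 blocked=[]
Op 7: conn=-2 S1=16 S2=51 S3=24 S4=67 blocked=[1, 2, 3, 4]
Op 8: conn=11 S1=16 S2=51 S3=24 S4=67 blocked=[]

Answer: 11 16 51 24 67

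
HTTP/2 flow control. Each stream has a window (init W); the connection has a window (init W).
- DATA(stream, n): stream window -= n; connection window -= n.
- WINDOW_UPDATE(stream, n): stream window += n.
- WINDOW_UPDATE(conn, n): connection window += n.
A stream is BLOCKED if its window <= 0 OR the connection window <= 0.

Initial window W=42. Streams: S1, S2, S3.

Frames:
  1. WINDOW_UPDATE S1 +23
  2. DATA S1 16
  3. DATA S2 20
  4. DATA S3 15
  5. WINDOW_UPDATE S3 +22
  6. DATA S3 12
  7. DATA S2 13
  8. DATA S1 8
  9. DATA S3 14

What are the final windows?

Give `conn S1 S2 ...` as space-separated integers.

Answer: -56 41 9 23

Derivation:
Op 1: conn=42 S1=65 S2=42 S3=42 blocked=[]
Op 2: conn=26 S1=49 S2=42 S3=42 blocked=[]
Op 3: conn=6 S1=49 S2=22 S3=42 blocked=[]
Op 4: conn=-9 S1=49 S2=22 S3=27 blocked=[1, 2, 3]
Op 5: conn=-9 S1=49 S2=22 S3=49 blocked=[1, 2, 3]
Op 6: conn=-21 S1=49 S2=22 S3=37 blocked=[1, 2, 3]
Op 7: conn=-34 S1=49 S2=9 S3=37 blocked=[1, 2, 3]
Op 8: conn=-42 S1=41 S2=9 S3=37 blocked=[1, 2, 3]
Op 9: conn=-56 S1=41 S2=9 S3=23 blocked=[1, 2, 3]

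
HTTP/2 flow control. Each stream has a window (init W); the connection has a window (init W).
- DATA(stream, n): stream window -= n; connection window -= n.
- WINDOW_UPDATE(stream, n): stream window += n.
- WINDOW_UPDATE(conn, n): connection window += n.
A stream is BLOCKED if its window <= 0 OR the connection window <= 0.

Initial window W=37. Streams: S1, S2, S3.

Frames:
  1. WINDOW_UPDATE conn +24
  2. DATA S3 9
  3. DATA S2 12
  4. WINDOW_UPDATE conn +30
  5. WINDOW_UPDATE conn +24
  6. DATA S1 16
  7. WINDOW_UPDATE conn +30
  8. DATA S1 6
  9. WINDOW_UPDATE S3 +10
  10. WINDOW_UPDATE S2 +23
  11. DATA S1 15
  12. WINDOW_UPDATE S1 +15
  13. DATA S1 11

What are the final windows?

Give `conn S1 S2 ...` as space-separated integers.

Op 1: conn=61 S1=37 S2=37 S3=37 blocked=[]
Op 2: conn=52 S1=37 S2=37 S3=28 blocked=[]
Op 3: conn=40 S1=37 S2=25 S3=28 blocked=[]
Op 4: conn=70 S1=37 S2=25 S3=28 blocked=[]
Op 5: conn=94 S1=37 S2=25 S3=28 blocked=[]
Op 6: conn=78 S1=21 S2=25 S3=28 blocked=[]
Op 7: conn=108 S1=21 S2=25 S3=28 blocked=[]
Op 8: conn=102 S1=15 S2=25 S3=28 blocked=[]
Op 9: conn=102 S1=15 S2=25 S3=38 blocked=[]
Op 10: conn=102 S1=15 S2=48 S3=38 blocked=[]
Op 11: conn=87 S1=0 S2=48 S3=38 blocked=[1]
Op 12: conn=87 S1=15 S2=48 S3=38 blocked=[]
Op 13: conn=76 S1=4 S2=48 S3=38 blocked=[]

Answer: 76 4 48 38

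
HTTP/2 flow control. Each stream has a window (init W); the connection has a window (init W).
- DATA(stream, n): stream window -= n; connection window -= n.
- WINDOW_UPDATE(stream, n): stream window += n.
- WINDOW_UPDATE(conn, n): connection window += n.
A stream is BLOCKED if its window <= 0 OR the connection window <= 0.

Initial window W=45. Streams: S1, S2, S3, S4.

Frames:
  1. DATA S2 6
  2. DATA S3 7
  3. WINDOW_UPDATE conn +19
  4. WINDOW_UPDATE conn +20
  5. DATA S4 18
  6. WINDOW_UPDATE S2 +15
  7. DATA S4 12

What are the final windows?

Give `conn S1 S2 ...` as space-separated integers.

Op 1: conn=39 S1=45 S2=39 S3=45 S4=45 blocked=[]
Op 2: conn=32 S1=45 S2=39 S3=38 S4=45 blocked=[]
Op 3: conn=51 S1=45 S2=39 S3=38 S4=45 blocked=[]
Op 4: conn=71 S1=45 S2=39 S3=38 S4=45 blocked=[]
Op 5: conn=53 S1=45 S2=39 S3=38 S4=27 blocked=[]
Op 6: conn=53 S1=45 S2=54 S3=38 S4=27 blocked=[]
Op 7: conn=41 S1=45 S2=54 S3=38 S4=15 blocked=[]

Answer: 41 45 54 38 15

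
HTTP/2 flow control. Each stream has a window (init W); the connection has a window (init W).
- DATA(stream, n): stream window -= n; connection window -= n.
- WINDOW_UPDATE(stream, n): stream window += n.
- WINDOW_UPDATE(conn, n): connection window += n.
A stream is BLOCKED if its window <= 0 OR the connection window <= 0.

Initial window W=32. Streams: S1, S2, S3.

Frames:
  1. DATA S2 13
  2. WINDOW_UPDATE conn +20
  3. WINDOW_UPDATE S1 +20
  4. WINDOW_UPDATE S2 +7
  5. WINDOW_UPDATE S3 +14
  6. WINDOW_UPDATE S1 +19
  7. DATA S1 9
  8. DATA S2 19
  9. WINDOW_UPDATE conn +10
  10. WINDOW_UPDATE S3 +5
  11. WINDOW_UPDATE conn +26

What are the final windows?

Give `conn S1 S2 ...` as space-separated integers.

Op 1: conn=19 S1=32 S2=19 S3=32 blocked=[]
Op 2: conn=39 S1=32 S2=19 S3=32 blocked=[]
Op 3: conn=39 S1=52 S2=19 S3=32 blocked=[]
Op 4: conn=39 S1=52 S2=26 S3=32 blocked=[]
Op 5: conn=39 S1=52 S2=26 S3=46 blocked=[]
Op 6: conn=39 S1=71 S2=26 S3=46 blocked=[]
Op 7: conn=30 S1=62 S2=26 S3=46 blocked=[]
Op 8: conn=11 S1=62 S2=7 S3=46 blocked=[]
Op 9: conn=21 S1=62 S2=7 S3=46 blocked=[]
Op 10: conn=21 S1=62 S2=7 S3=51 blocked=[]
Op 11: conn=47 S1=62 S2=7 S3=51 blocked=[]

Answer: 47 62 7 51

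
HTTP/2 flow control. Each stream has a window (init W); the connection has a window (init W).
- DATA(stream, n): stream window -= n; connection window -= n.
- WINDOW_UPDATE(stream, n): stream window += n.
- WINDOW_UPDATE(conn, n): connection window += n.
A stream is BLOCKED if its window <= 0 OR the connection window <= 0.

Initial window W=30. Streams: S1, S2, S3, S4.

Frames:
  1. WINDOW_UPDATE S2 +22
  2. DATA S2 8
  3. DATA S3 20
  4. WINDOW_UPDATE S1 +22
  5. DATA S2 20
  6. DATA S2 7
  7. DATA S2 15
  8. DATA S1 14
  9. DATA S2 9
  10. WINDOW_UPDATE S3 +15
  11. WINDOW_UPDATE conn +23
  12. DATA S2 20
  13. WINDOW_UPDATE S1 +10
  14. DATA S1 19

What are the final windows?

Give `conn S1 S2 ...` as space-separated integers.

Op 1: conn=30 S1=30 S2=52 S3=30 S4=30 blocked=[]
Op 2: conn=22 S1=30 S2=44 S3=30 S4=30 blocked=[]
Op 3: conn=2 S1=30 S2=44 S3=10 S4=30 blocked=[]
Op 4: conn=2 S1=52 S2=44 S3=10 S4=30 blocked=[]
Op 5: conn=-18 S1=52 S2=24 S3=10 S4=30 blocked=[1, 2, 3, 4]
Op 6: conn=-25 S1=52 S2=17 S3=10 S4=30 blocked=[1, 2, 3, 4]
Op 7: conn=-40 S1=52 S2=2 S3=10 S4=30 blocked=[1, 2, 3, 4]
Op 8: conn=-54 S1=38 S2=2 S3=10 S4=30 blocked=[1, 2, 3, 4]
Op 9: conn=-63 S1=38 S2=-7 S3=10 S4=30 blocked=[1, 2, 3, 4]
Op 10: conn=-63 S1=38 S2=-7 S3=25 S4=30 blocked=[1, 2, 3, 4]
Op 11: conn=-40 S1=38 S2=-7 S3=25 S4=30 blocked=[1, 2, 3, 4]
Op 12: conn=-60 S1=38 S2=-27 S3=25 S4=30 blocked=[1, 2, 3, 4]
Op 13: conn=-60 S1=48 S2=-27 S3=25 S4=30 blocked=[1, 2, 3, 4]
Op 14: conn=-79 S1=29 S2=-27 S3=25 S4=30 blocked=[1, 2, 3, 4]

Answer: -79 29 -27 25 30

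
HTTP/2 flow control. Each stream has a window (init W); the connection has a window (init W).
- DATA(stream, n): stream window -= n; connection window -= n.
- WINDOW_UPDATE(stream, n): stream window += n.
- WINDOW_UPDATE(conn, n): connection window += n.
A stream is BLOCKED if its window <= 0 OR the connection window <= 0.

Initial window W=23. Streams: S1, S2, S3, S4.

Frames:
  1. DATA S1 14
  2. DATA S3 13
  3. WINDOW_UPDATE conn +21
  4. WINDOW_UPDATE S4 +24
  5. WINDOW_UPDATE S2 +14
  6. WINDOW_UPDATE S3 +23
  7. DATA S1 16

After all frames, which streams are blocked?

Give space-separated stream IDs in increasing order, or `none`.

Op 1: conn=9 S1=9 S2=23 S3=23 S4=23 blocked=[]
Op 2: conn=-4 S1=9 S2=23 S3=10 S4=23 blocked=[1, 2, 3, 4]
Op 3: conn=17 S1=9 S2=23 S3=10 S4=23 blocked=[]
Op 4: conn=17 S1=9 S2=23 S3=10 S4=47 blocked=[]
Op 5: conn=17 S1=9 S2=37 S3=10 S4=47 blocked=[]
Op 6: conn=17 S1=9 S2=37 S3=33 S4=47 blocked=[]
Op 7: conn=1 S1=-7 S2=37 S3=33 S4=47 blocked=[1]

Answer: S1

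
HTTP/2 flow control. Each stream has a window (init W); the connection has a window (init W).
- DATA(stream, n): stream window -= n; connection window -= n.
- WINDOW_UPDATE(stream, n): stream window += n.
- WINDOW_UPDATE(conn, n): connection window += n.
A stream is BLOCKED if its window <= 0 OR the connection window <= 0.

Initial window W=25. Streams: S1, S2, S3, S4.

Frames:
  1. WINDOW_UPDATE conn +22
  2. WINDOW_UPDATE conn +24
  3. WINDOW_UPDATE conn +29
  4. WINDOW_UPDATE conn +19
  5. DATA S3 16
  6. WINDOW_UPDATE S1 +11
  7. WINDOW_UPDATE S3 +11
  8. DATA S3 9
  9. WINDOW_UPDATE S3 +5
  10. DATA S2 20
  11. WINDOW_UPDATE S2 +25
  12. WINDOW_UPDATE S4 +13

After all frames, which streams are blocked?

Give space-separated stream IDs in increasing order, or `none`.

Op 1: conn=47 S1=25 S2=25 S3=25 S4=25 blocked=[]
Op 2: conn=71 S1=25 S2=25 S3=25 S4=25 blocked=[]
Op 3: conn=100 S1=25 S2=25 S3=25 S4=25 blocked=[]
Op 4: conn=119 S1=25 S2=25 S3=25 S4=25 blocked=[]
Op 5: conn=103 S1=25 S2=25 S3=9 S4=25 blocked=[]
Op 6: conn=103 S1=36 S2=25 S3=9 S4=25 blocked=[]
Op 7: conn=103 S1=36 S2=25 S3=20 S4=25 blocked=[]
Op 8: conn=94 S1=36 S2=25 S3=11 S4=25 blocked=[]
Op 9: conn=94 S1=36 S2=25 S3=16 S4=25 blocked=[]
Op 10: conn=74 S1=36 S2=5 S3=16 S4=25 blocked=[]
Op 11: conn=74 S1=36 S2=30 S3=16 S4=25 blocked=[]
Op 12: conn=74 S1=36 S2=30 S3=16 S4=38 blocked=[]

Answer: none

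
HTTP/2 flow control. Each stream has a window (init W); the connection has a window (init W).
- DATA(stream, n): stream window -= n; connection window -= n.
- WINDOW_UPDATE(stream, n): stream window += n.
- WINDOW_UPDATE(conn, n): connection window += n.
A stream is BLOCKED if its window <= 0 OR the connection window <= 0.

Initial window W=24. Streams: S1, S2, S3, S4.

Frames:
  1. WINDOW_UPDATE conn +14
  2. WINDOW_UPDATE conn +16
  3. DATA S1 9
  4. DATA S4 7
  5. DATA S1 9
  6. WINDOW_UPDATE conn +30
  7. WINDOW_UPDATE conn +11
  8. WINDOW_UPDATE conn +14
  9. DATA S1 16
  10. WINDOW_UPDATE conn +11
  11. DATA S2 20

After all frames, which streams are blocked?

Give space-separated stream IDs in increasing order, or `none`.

Op 1: conn=38 S1=24 S2=24 S3=24 S4=24 blocked=[]
Op 2: conn=54 S1=24 S2=24 S3=24 S4=24 blocked=[]
Op 3: conn=45 S1=15 S2=24 S3=24 S4=24 blocked=[]
Op 4: conn=38 S1=15 S2=24 S3=24 S4=17 blocked=[]
Op 5: conn=29 S1=6 S2=24 S3=24 S4=17 blocked=[]
Op 6: conn=59 S1=6 S2=24 S3=24 S4=17 blocked=[]
Op 7: conn=70 S1=6 S2=24 S3=24 S4=17 blocked=[]
Op 8: conn=84 S1=6 S2=24 S3=24 S4=17 blocked=[]
Op 9: conn=68 S1=-10 S2=24 S3=24 S4=17 blocked=[1]
Op 10: conn=79 S1=-10 S2=24 S3=24 S4=17 blocked=[1]
Op 11: conn=59 S1=-10 S2=4 S3=24 S4=17 blocked=[1]

Answer: S1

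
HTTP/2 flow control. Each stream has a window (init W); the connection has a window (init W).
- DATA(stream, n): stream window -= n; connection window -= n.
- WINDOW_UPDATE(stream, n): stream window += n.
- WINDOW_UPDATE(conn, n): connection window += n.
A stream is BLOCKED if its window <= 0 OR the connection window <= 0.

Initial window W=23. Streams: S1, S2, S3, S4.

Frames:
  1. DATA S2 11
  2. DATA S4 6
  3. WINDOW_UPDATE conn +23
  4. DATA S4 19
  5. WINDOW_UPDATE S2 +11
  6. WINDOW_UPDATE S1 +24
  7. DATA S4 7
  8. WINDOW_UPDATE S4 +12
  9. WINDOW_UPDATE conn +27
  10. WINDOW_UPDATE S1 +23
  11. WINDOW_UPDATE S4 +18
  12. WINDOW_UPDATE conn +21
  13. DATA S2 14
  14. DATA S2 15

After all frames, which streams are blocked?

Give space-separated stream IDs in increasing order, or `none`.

Answer: S2

Derivation:
Op 1: conn=12 S1=23 S2=12 S3=23 S4=23 blocked=[]
Op 2: conn=6 S1=23 S2=12 S3=23 S4=17 blocked=[]
Op 3: conn=29 S1=23 S2=12 S3=23 S4=17 blocked=[]
Op 4: conn=10 S1=23 S2=12 S3=23 S4=-2 blocked=[4]
Op 5: conn=10 S1=23 S2=23 S3=23 S4=-2 blocked=[4]
Op 6: conn=10 S1=47 S2=23 S3=23 S4=-2 blocked=[4]
Op 7: conn=3 S1=47 S2=23 S3=23 S4=-9 blocked=[4]
Op 8: conn=3 S1=47 S2=23 S3=23 S4=3 blocked=[]
Op 9: conn=30 S1=47 S2=23 S3=23 S4=3 blocked=[]
Op 10: conn=30 S1=70 S2=23 S3=23 S4=3 blocked=[]
Op 11: conn=30 S1=70 S2=23 S3=23 S4=21 blocked=[]
Op 12: conn=51 S1=70 S2=23 S3=23 S4=21 blocked=[]
Op 13: conn=37 S1=70 S2=9 S3=23 S4=21 blocked=[]
Op 14: conn=22 S1=70 S2=-6 S3=23 S4=21 blocked=[2]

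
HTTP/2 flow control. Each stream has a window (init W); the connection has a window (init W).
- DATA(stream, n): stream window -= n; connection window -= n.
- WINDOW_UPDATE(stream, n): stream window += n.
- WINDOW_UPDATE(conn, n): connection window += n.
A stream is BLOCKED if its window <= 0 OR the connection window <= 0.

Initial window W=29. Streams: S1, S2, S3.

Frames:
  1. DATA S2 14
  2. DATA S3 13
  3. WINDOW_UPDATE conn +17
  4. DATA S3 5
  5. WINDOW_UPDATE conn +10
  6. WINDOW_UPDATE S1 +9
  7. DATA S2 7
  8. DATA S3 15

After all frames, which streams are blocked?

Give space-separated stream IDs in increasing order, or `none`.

Op 1: conn=15 S1=29 S2=15 S3=29 blocked=[]
Op 2: conn=2 S1=29 S2=15 S3=16 blocked=[]
Op 3: conn=19 S1=29 S2=15 S3=16 blocked=[]
Op 4: conn=14 S1=29 S2=15 S3=11 blocked=[]
Op 5: conn=24 S1=29 S2=15 S3=11 blocked=[]
Op 6: conn=24 S1=38 S2=15 S3=11 blocked=[]
Op 7: conn=17 S1=38 S2=8 S3=11 blocked=[]
Op 8: conn=2 S1=38 S2=8 S3=-4 blocked=[3]

Answer: S3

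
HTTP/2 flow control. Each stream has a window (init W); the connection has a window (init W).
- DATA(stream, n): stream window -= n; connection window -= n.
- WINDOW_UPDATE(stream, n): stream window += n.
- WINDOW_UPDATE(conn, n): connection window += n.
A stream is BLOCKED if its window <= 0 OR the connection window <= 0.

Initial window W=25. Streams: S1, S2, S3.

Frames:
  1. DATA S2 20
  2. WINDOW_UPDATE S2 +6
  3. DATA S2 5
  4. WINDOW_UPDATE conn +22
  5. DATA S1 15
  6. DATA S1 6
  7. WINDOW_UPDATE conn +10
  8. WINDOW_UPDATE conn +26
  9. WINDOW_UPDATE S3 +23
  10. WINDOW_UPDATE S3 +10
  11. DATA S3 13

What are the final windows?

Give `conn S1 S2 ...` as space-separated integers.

Answer: 24 4 6 45

Derivation:
Op 1: conn=5 S1=25 S2=5 S3=25 blocked=[]
Op 2: conn=5 S1=25 S2=11 S3=25 blocked=[]
Op 3: conn=0 S1=25 S2=6 S3=25 blocked=[1, 2, 3]
Op 4: conn=22 S1=25 S2=6 S3=25 blocked=[]
Op 5: conn=7 S1=10 S2=6 S3=25 blocked=[]
Op 6: conn=1 S1=4 S2=6 S3=25 blocked=[]
Op 7: conn=11 S1=4 S2=6 S3=25 blocked=[]
Op 8: conn=37 S1=4 S2=6 S3=25 blocked=[]
Op 9: conn=37 S1=4 S2=6 S3=48 blocked=[]
Op 10: conn=37 S1=4 S2=6 S3=58 blocked=[]
Op 11: conn=24 S1=4 S2=6 S3=45 blocked=[]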